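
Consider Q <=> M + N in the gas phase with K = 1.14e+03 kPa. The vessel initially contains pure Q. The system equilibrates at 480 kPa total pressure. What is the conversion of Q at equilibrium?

Take 1 mol Q as basis and let X be its fractional conversion, so ξ = X.
Moles: n_Q = 1 − X; n_M = X; n_N = X.
n_T = Σnᵢ = 1 + X.
With p_i = (n_i/n_T)P, K = p_M p_N / (p_Q).
Substituting and setting equal to 1.14e+03 kPa gives a polynomial in X; the root in (0,1) is X = 0.839.

X = 0.839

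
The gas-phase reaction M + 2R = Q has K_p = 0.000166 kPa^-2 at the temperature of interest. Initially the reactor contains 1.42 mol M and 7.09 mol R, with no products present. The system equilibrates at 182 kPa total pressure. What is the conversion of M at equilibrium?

X = 0.768

Basis: 1.42 mol M initially; let X = conversion of M. Extent ξ = 1.42X.
Moles: n_M = 1.42 − 1.42X; n_R = 7.09 − 2.84X; n_Q = 1.42X.
n_T = Σnᵢ = 8.51 − 2.84X.
With p_i = (n_i/n_T)P, K_p = p_Q / (p_M p_R^2).
Equating to 0.000166 kPa^-2 and solving on 0 < X < 1: X = 0.768.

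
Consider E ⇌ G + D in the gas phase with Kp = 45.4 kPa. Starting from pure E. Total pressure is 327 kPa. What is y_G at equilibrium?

y_G = 0.259

Take 1 mol E as basis and let X be its fractional conversion, so ξ = X.
Moles: n_E = 1 − X; n_G = X; n_D = X.
Total moles n_T = 1 + X.
y_i = n_i/n_T, p_i = y_i·P. Kp = p_G p_D / (p_E).
This yields a degree-2 equation in X; solving on (0,1), X = 0.349.
Then n_G = 0.349, n_T = 1.35, so y_G = 0.259.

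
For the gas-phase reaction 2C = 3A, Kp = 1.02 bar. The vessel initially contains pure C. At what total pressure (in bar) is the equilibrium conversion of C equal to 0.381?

P = 2.49 bar

Let X = conversion of C (basis 1 mol C); extent of reaction ξ = 0.5X.
Species balance: n_C = 1 − X; n_A = 1.5X.
Total moles n_T = 1 + 0.5X.
Kp = p_A^3 / (p_C^2) with p_i = (n_i/n_T)·P.
At X = 0.381: the mole-fraction product g(X) = Π y_i^ν_i = 0.4092. Since Kp = g(X)·P^{1}, P = (Kp/g)^(1/1) = (1.02/0.4092)^(1/1) = 2.49 bar.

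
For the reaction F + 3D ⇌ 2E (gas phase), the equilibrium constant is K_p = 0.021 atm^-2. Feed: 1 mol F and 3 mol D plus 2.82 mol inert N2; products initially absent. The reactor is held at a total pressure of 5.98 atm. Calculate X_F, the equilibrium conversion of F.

X = 0.216

Let X = conversion of F (basis 1 mol F); extent of reaction ξ = X.
Mole table: n_F = 1 − X; n_D = 3 − 3X; n_E = 2X; n_I = 2.82 (inert).
Summing: n_T = 6.82 − 2X.
y_i = n_i/n_T, p_i = y_i·P. K_p = p_E^2 / (p_F p_D^3).
Substituting and setting equal to 0.021 atm^-2 gives a polynomial in X; the root in (0,1) is X = 0.216.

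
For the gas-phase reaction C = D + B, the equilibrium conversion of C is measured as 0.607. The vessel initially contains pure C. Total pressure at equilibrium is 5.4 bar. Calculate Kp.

Let X = conversion of C (basis 1 mol C); extent of reaction ξ = X.
At extent ξ: n_C = 1 − X; n_D = X; n_B = X.
n_T = Σnᵢ = 1 + X.
At X = 0.607: n_C = 0.393, n_D = 0.607, n_B = 0.607, n_T = 1.61.
p_i = (n_i/n_T)·P. Kp = p_D p_B / (p_C) = 3.15 bar.

Kp = 3.15 bar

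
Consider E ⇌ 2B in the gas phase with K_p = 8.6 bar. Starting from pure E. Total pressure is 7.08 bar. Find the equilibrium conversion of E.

Basis: 1 mol E initially; let X = conversion of E. Extent ξ = X.
Species balance: n_E = 1 − X; n_B = 2X.
n_T = Σnᵢ = 1 + X.
With p_i = (n_i/n_T)P, K_p = p_B^2 / (p_E).
This yields a degree-2 equation in X; solving on (0,1), X = 0.483.

X = 0.483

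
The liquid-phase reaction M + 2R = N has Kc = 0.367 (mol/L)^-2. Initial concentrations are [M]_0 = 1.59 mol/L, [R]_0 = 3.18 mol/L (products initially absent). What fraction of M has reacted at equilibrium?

X = 0.491

Let X = conversion of M; extent ξ = 1.59·X mol/L.
Concentrations: [M] = 1.59 − 1.59X; [R] = 3.18 − 3.18X; [N] = 1.59X.
Kc = [N] / ([M] [R]^2).
Solving Kc = 0.367 for X ∈ (0,1): X = 0.491.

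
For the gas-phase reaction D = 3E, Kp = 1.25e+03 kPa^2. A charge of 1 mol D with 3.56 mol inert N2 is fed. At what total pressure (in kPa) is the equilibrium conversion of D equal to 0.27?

P = 211 kPa

Let X = conversion of D (basis 1 mol D); extent of reaction ξ = X.
Moles: n_D = 1 − X; n_E = 3X; n_I = 3.56 (inert).
Total moles n_T = 4.56 + 2X.
Kp = p_E^3 / (p_D) with p_i = (n_i/n_T)·P.
At X = 0.27: the mole-fraction product g(X) = Π y_i^ν_i = 0.02799. Since Kp = g(X)·P^{2}, P = (Kp/g)^(1/2) = (1.25e+03/0.02799)^(1/2) = 211 kPa.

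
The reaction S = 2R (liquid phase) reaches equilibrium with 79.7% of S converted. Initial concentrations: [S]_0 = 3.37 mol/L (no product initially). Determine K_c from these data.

Let X = conversion of S.
Concentrations: [S] = 3.37 − 3.37X; [R] = 6.74X.
At X = 0.797: [S] = 0.684, [R] = 5.37.
K_c = [R]^2 / ([S]) = 42.2 mol/L.

K_c = 42.2 mol/L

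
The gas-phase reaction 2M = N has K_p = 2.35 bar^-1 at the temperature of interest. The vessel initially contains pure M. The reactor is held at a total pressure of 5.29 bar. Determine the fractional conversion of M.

Take 1 mol M as basis and let X be its fractional conversion, so ξ = 0.5X.
At extent ξ: n_M = 1 − X; n_N = 0.5X.
Summing: n_T = 1 − 0.5X.
y_i = n_i/n_T, p_i = y_i·P. K_p = p_N / (p_M^2).
This yields a degree-2 equation in X; solving on (0,1), X = 0.860.

X = 0.860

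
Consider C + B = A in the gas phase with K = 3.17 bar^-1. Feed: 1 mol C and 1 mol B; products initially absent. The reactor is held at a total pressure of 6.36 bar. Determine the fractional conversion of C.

X = 0.783

Take 1 mol C as basis and let X be its fractional conversion, so ξ = X.
At extent ξ: n_C = 1 − X; n_B = 1 − X; n_A = X.
Total moles n_T = 2 − X.
With p_i = (n_i/n_T)P, K = p_A / (p_C p_B).
This yields a degree-2 equation in X; solving on (0,1), X = 0.783.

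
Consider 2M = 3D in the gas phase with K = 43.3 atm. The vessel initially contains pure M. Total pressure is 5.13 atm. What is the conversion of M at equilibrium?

Let X = conversion of M (basis 1 mol M); extent of reaction ξ = 0.5X.
Species balance: n_M = 1 − X; n_D = 1.5X.
n_T = Σnᵢ = 1 + 0.5X.
y_i = n_i/n_T, p_i = y_i·P. K = p_D^3 / (p_M^2).
Setting this equal to 43.3 atm and taking the physical root (0 < X < 1) gives X = 0.688.

X = 0.688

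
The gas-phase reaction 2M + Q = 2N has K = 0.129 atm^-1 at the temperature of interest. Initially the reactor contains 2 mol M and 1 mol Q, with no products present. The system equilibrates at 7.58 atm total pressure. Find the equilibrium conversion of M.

X = 0.331

Let X = conversion of M (basis 2 mol M); extent of reaction ξ = X.
Species balance: n_M = 2 − 2X; n_Q = 1 − X; n_N = 2X.
Total moles n_T = 3 − X.
y_i = n_i/n_T, p_i = y_i·P. K = p_N^2 / (p_M^2 p_Q).
Equating to 0.129 atm^-1 and solving on 0 < X < 1: X = 0.331.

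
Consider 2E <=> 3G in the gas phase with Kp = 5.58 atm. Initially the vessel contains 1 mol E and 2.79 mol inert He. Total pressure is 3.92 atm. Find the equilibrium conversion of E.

X = 0.625

Let X = conversion of E (basis 1 mol E); extent of reaction ξ = 0.5X.
Mole table: n_E = 1 − X; n_G = 1.5X; n_I = 2.79 (inert).
Total moles n_T = 3.79 + 0.5X.
With p_i = (n_i/n_T)P, Kp = p_G^3 / (p_E^2).
Substituting and setting equal to 5.58 atm gives a polynomial in X; the root in (0,1) is X = 0.625.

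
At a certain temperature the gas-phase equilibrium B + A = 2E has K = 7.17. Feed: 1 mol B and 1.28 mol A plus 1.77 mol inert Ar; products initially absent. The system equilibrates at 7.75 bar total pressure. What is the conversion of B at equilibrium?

Basis: 1 mol B initially; let X = conversion of B. Extent ξ = X.
Mole table: n_B = 1 − X; n_A = 1.28 − X; n_E = 2X; n_I = 1.77 (inert).
Total moles n_T = 4.05 (Δν = 0, constant).
With p_i = (n_i/n_T)P, K = p_E^2 / (p_B p_A).
Equating to 7.17 and solving on 0 < X < 1: X = 0.641.

X = 0.641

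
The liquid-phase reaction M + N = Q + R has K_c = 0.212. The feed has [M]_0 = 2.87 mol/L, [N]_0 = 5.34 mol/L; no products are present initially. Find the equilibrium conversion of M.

X = 0.421

Let X = conversion of M; extent ξ = 2.87·X mol/L.
Concentrations: [M] = 2.87 − 2.87X; [N] = 5.34 − 2.87X; [Q] = 2.87X; [R] = 2.87X.
K_c = [Q] [R] / ([M] [N]).
Setting equal to 0.212 and solving for X on (0,1) gives X = 0.421.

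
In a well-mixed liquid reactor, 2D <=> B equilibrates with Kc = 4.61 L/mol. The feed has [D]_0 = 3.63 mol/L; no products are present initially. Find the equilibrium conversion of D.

Let X = conversion of D; extent ξ = 3.63X/2 mol/L.
Concentrations: [D] = 3.63 − 3.63X; [B] = 1.81X.
Kc = [B] / ([D]^2).
Solving Kc = 4.61 for X ∈ (0,1): X = 0.841.

X = 0.841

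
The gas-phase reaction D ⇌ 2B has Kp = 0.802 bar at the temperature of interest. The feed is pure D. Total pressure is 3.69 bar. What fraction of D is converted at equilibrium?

Basis: 1 mol D initially; let X = conversion of D. Extent ξ = X.
At extent ξ: n_D = 1 − X; n_B = 2X.
n_T = Σnᵢ = 1 + X.
With p_i = (n_i/n_T)P, Kp = p_B^2 / (p_D).
Substituting and setting equal to 0.802 bar gives a polynomial in X; the root in (0,1) is X = 0.227.

X = 0.227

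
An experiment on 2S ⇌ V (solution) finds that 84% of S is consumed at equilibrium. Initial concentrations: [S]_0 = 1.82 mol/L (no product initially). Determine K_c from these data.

K_c = 9.01 L/mol

Let X = conversion of S.
Concentrations: [S] = 1.82 − 1.82X; [V] = 0.91X.
At X = 0.84: [S] = 0.291, [V] = 0.764.
K_c = [V] / ([S]^2) = 9.01 L/mol.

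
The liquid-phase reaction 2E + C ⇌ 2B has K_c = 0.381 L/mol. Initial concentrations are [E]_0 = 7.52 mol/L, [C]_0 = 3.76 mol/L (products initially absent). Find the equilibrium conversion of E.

X = 0.466

Let X = conversion of E; extent ξ = 7.52X/2 mol/L.
Concentrations: [E] = 7.52 − 7.52X; [C] = 3.76 − 3.76X; [B] = 7.52X.
K_c = [B]^2 / ([E]^2 [C]).
Equating to 0.381 L/mol: the physical root is X = 0.466.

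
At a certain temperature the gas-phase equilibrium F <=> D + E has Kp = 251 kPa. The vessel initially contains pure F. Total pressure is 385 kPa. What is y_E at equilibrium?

Take 1 mol F as basis and let X be its fractional conversion, so ξ = X.
Mole table: n_F = 1 − X; n_D = X; n_E = X.
Total moles n_T = 1 + X.
Mole fractions y_i = n_i/n_T; Kp = p_D p_E / (p_F) with p_i = y_i·P.
Equating to 251 kPa and solving on 0 < X < 1: X = 0.628.
Then n_E = 0.628, n_T = 1.63, so y_E = 0.386.

y_E = 0.386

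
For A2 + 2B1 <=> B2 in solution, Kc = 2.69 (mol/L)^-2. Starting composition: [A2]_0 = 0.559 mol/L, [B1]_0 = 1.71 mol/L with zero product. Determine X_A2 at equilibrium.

Let X = conversion of A2; extent ξ = 0.559·X mol/L.
Concentrations: [A2] = 0.559 − 0.559X; [B1] = 1.71 − 1.12X; [B2] = 0.559X.
Kc = [B2] / ([A2] [B1]^2).
This equals 2.69 at X = 0.699 (the root in 0 < X < 1).

X = 0.699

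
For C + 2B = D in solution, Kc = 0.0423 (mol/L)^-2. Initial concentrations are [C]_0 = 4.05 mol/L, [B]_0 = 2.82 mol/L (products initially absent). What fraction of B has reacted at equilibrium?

X = 0.354

Let X = conversion of B; extent ξ = 2.82X/2 mol/L.
Concentrations: [C] = 4.05 − 1.41X; [B] = 2.82 − 2.82X; [D] = 1.41X.
Kc = [D] / ([C] [B]^2).
Equating to 0.0423 (mol/L)^-2: the physical root is X = 0.354.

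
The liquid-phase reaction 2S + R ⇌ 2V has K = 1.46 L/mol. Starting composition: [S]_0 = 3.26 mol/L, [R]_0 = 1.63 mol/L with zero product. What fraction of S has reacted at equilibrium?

Let X = conversion of S; extent ξ = 3.26X/2 mol/L.
Concentrations: [S] = 3.26 − 3.26X; [R] = 1.63 − 1.63X; [V] = 3.26X.
K = [V]^2 / ([S]^2 [R]).
Setting equal to 1.46 and solving for X on (0,1) gives X = 0.517.

X = 0.517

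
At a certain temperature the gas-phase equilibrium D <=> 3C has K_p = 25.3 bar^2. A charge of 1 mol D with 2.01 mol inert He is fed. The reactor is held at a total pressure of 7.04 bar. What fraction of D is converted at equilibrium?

Take 1 mol D as basis and let X be its fractional conversion, so ξ = X.
At extent ξ: n_D = 1 − X; n_C = 3X; n_I = 2.01 (inert).
Total moles n_T = 3.01 + 2X.
With p_i = (n_i/n_T)P, K_p = p_C^3 / (p_D).
This yields a degree-3 equation in X; solving on (0,1), X = 0.528.

X = 0.528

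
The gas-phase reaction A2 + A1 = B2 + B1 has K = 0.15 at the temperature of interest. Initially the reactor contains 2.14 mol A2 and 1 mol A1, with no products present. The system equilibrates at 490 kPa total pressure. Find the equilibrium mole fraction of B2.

y_B2 = 0.126

Let X = conversion of A1 (basis 1 mol A1); extent of reaction ξ = X.
Moles: n_A2 = 2.14 − X; n_A1 = 1 − X; n_B2 = X; n_B1 = X.
Total moles n_T = 3.14 (Δν = 0, constant).
With p_i = (n_i/n_T)P, K = p_B2 p_B1 / (p_A2 p_A1).
Substituting and setting equal to 0.15 gives a polynomial in X; the root in (0,1) is X = 0.397.
Then n_B2 = 0.397, n_T = 3.14, so y_B2 = 0.126.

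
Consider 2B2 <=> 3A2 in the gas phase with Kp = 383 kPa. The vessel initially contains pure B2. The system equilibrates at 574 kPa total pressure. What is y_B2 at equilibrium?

Take 1 mol B2 as basis and let X be its fractional conversion, so ξ = 0.5X.
Mole table: n_B2 = 1 − X; n_A2 = 1.5X.
n_T = Σnᵢ = 1 + 0.5X.
With p_i = (n_i/n_T)P, Kp = p_A2^3 / (p_B2^2).
Substituting and setting equal to 383 kPa gives a polynomial in X; the root in (0,1) is X = 0.428.
Then n_B2 = 0.572, n_T = 1.21, so y_B2 = 0.471.

y_B2 = 0.471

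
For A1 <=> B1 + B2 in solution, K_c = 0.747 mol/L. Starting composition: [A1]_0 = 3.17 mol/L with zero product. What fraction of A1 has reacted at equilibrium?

Let X = conversion of A1; extent ξ = 3.17·X mol/L.
Concentrations: [A1] = 3.17 − 3.17X; [B1] = 3.17X; [B2] = 3.17X.
K_c = [B1] [B2] / ([A1]).
This equals 0.747 at X = 0.382 (the root in 0 < X < 1).

X = 0.382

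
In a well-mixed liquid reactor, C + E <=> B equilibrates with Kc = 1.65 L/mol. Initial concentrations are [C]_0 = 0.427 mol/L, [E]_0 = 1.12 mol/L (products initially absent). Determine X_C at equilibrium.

Let X = conversion of C; extent ξ = 0.427·X mol/L.
Concentrations: [C] = 0.427 − 0.427X; [E] = 1.12 − 0.427X; [B] = 0.427X.
Kc = [B] / ([C] [E]).
Equating to 1.65 L/mol: the physical root is X = 0.589.

X = 0.589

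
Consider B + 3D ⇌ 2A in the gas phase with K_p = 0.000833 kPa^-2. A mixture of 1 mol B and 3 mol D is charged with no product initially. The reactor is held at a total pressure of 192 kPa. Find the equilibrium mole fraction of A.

Take 1 mol B as basis and let X be its fractional conversion, so ξ = X.
Species balance: n_B = 1 − X; n_D = 3 − 3X; n_A = 2X.
Summing: n_T = 4 − 2X.
y_i = n_i/n_T, p_i = y_i·P. K_p = p_A^2 / (p_B p_D^3).
Equating to 0.000833 kPa^-2 and solving on 0 < X < 1: X = 0.651.
Then n_A = 1.3, n_T = 2.7, so y_A = 0.482.

y_A = 0.482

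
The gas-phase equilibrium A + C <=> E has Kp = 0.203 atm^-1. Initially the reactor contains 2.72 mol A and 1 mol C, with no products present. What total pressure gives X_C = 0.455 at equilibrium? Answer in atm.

Take 1 mol C as basis and let X be its fractional conversion, so ξ = X.
Moles: n_A = 2.72 − X; n_C = 1 − X; n_E = X.
Summing: n_T = 3.72 − X.
Kp = p_E / (p_A p_C) with p_i = (n_i/n_T)·P.
At X = 0.455: the mole-fraction product g(X) = Π y_i^ν_i = 1.203. Since Kp = g(X)·P^{-1}, P = (g/Kp)^(1/1) = (1.203/0.203)^(1/1) = 5.93 atm.

P = 5.93 atm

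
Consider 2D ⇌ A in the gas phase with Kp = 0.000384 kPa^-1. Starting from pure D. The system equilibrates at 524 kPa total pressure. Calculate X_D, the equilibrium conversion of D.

X = 0.256

Let X = conversion of D (basis 1 mol D); extent of reaction ξ = 0.5X.
At extent ξ: n_D = 1 − X; n_A = 0.5X.
Summing: n_T = 1 − 0.5X.
y_i = n_i/n_T, p_i = y_i·P. Kp = p_A / (p_D^2).
This yields a degree-2 equation in X; solving on (0,1), X = 0.256.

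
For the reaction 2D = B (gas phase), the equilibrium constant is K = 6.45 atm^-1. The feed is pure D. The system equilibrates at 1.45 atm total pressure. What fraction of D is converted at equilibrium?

X = 0.839

Take 1 mol D as basis and let X be its fractional conversion, so ξ = 0.5X.
Moles: n_D = 1 − X; n_B = 0.5X.
Summing: n_T = 1 − 0.5X.
Mole fractions y_i = n_i/n_T; K = p_B / (p_D^2) with p_i = y_i·P.
Equating to 6.45 atm^-1 and solving on 0 < X < 1: X = 0.839.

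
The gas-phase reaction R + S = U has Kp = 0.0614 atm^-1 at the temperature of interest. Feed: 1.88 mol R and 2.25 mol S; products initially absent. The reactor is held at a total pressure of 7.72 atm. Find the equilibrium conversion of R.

X = 0.192

Take 1.88 mol R as basis and let X be its fractional conversion, so ξ = 1.88X.
Moles: n_R = 1.88 − 1.88X; n_S = 2.25 − 1.88X; n_U = 1.88X.
Total moles n_T = 4.13 − 1.88X.
With p_i = (n_i/n_T)P, Kp = p_U / (p_R p_S).
This yields a degree-2 equation in X; solving on (0,1), X = 0.192.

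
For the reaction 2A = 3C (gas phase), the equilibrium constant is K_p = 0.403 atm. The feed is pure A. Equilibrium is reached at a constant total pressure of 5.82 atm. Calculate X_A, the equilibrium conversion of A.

X = 0.237

Let X = conversion of A (basis 1 mol A); extent of reaction ξ = 0.5X.
Mole table: n_A = 1 − X; n_C = 1.5X.
n_T = Σnᵢ = 1 + 0.5X.
y_i = n_i/n_T, p_i = y_i·P. K_p = p_C^3 / (p_A^2).
This yields a degree-3 equation in X; solving on (0,1), X = 0.237.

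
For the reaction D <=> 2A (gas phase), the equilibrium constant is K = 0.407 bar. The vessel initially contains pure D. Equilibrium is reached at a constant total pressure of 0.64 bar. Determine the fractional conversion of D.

Basis: 1 mol D initially; let X = conversion of D. Extent ξ = X.
At extent ξ: n_D = 1 − X; n_A = 2X.
Summing: n_T = 1 + X.
Mole fractions y_i = n_i/n_T; K = p_A^2 / (p_D) with p_i = y_i·P.
Setting this equal to 0.407 bar and taking the physical root (0 < X < 1) gives X = 0.370.

X = 0.370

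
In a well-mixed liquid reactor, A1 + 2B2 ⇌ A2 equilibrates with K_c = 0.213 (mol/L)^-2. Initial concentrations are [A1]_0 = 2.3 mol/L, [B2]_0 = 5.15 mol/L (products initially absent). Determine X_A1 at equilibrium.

X = 0.573

Let X = conversion of A1; extent ξ = 2.3·X mol/L.
Concentrations: [A1] = 2.3 − 2.3X; [B2] = 5.15 − 4.6X; [A2] = 2.3X.
K_c = [A2] / ([A1] [B2]^2).
This equals 0.213 at X = 0.573 (the root in 0 < X < 1).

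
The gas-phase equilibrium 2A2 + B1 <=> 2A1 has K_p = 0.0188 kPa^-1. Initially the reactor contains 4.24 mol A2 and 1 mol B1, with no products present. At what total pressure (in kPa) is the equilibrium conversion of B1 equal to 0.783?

Let X = conversion of B1 (basis 1 mol B1); extent of reaction ξ = X.
Mole table: n_A2 = 4.24 − 2X; n_B1 = 1 − X; n_A1 = 2X.
n_T = Σnᵢ = 5.24 − X.
K_p = p_A1^2 / (p_A2^2 p_B1) with p_i = (n_i/n_T)·P.
At X = 0.783: the mole-fraction product g(X) = Π y_i^ν_i = 7.044. Since K_p = g(X)·P^{-1}, P = (g/K_p)^(1/1) = (7.044/0.0188)^(1/1) = 375 kPa.

P = 375 kPa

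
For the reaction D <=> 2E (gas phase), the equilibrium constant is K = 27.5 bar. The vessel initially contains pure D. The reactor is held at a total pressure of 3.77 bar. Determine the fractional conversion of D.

X = 0.804

Basis: 1 mol D initially; let X = conversion of D. Extent ξ = X.
Species balance: n_D = 1 − X; n_E = 2X.
n_T = Σnᵢ = 1 + X.
y_i = n_i/n_T, p_i = y_i·P. K = p_E^2 / (p_D).
Equating to 27.5 bar and solving on 0 < X < 1: X = 0.804.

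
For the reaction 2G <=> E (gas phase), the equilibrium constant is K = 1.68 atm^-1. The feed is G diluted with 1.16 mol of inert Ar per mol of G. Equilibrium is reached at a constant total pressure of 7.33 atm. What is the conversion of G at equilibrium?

Basis: 1 mol G initially; let X = conversion of G. Extent ξ = 0.5X.
Mole table: n_G = 1 − X; n_E = 0.5X; n_I = 1.16 (inert).
n_T = Σnᵢ = 2.16 − 0.5X.
Mole fractions y_i = n_i/n_T; K = p_E / (p_G^2) with p_i = y_i·P.
Equating to 1.68 atm^-1 and solving on 0 < X < 1: X = 0.765.

X = 0.765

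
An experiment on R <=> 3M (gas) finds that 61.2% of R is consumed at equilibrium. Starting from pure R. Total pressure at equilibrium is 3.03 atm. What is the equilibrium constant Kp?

Basis: 1 mol R initially; let X = conversion of R. Extent ξ = X.
At extent ξ: n_R = 1 − X; n_M = 3X.
Total moles n_T = 1 + 2X.
At X = 0.612: n_R = 0.388, n_M = 1.84, n_T = 2.22.
p_i = (n_i/n_T)·P. Kp = p_M^3 / (p_R) = 29.6 atm^2.

Kp = 29.6 atm^2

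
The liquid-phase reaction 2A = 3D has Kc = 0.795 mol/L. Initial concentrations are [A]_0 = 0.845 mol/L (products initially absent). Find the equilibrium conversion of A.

X = 0.442

Let X = conversion of A; extent ξ = 0.845X/2 mol/L.
Concentrations: [A] = 0.845 − 0.845X; [D] = 1.27X.
Kc = [D]^3 / ([A]^2).
This equals 0.795 at X = 0.442 (the root in 0 < X < 1).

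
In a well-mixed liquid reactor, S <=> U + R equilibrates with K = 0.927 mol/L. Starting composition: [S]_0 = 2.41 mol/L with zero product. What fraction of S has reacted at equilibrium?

X = 0.457

Let X = conversion of S; extent ξ = 2.41·X mol/L.
Concentrations: [S] = 2.41 − 2.41X; [U] = 2.41X; [R] = 2.41X.
K = [U] [R] / ([S]).
Solving K = 0.927 for X ∈ (0,1): X = 0.457.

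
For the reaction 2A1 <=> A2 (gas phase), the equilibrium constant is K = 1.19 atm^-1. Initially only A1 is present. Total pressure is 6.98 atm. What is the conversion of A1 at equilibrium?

Take 1 mol A1 as basis and let X be its fractional conversion, so ξ = 0.5X.
At extent ξ: n_A1 = 1 − X; n_A2 = 0.5X.
Summing: n_T = 1 − 0.5X.
y_i = n_i/n_T, p_i = y_i·P. K = p_A2 / (p_A1^2).
Setting this equal to 1.19 atm^-1 and taking the physical root (0 < X < 1) gives X = 0.829.

X = 0.829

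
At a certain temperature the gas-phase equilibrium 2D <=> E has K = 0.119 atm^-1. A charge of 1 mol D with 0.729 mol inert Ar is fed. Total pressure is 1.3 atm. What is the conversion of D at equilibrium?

Take 1 mol D as basis and let X be its fractional conversion, so ξ = 0.5X.
At extent ξ: n_D = 1 − X; n_E = 0.5X; n_I = 0.729 (inert).
Total moles n_T = 1.73 − 0.5X.
With p_i = (n_i/n_T)P, K = p_E / (p_D^2).
This yields a degree-2 equation in X; solving on (0,1), X = 0.138.

X = 0.138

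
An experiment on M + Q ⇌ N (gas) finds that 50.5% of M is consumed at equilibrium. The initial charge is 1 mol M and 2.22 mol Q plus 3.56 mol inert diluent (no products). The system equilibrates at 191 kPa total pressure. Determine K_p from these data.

Basis: 1 mol M initially; let X = conversion of M. Extent ξ = X.
Species balance: n_M = 1 − X; n_Q = 2.22 − X; n_N = X; n_I = 3.56 (inert).
Total moles n_T = 6.78 − X.
At X = 0.505: n_M = 0.495, n_Q = 1.72, n_N = 0.505, n_T = 6.28.
p_i = (n_i/n_T)·P. K_p = p_N / (p_M p_Q) = 0.0195 kPa^-1.

K_p = 0.0195 kPa^-1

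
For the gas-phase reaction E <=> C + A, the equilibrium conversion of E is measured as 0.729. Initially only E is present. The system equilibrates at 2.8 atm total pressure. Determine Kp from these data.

Kp = 3.18 atm

Let X = conversion of E (basis 1 mol E); extent of reaction ξ = X.
Mole table: n_E = 1 − X; n_C = X; n_A = X.
Total moles n_T = 1 + X.
At X = 0.729: n_E = 0.271, n_C = 0.729, n_A = 0.729, n_T = 1.73.
p_i = (n_i/n_T)·P. Kp = p_C p_A / (p_E) = 3.18 atm.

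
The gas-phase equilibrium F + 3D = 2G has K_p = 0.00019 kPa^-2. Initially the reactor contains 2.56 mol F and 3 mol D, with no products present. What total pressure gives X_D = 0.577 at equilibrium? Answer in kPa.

P = 183 kPa

Take 3 mol D as basis and let X be its fractional conversion, so ξ = X.
Mole table: n_F = 2.56 − X; n_D = 3 − 3X; n_G = 2X.
Summing: n_T = 5.56 − 2X.
K_p = p_G^2 / (p_F p_D^3) with p_i = (n_i/n_T)·P.
At X = 0.577: the mole-fraction product g(X) = Π y_i^ν_i = 6.38. Since K_p = g(X)·P^{-2}, P = (g/K_p)^(1/2) = (6.38/0.00019)^(1/2) = 183 kPa.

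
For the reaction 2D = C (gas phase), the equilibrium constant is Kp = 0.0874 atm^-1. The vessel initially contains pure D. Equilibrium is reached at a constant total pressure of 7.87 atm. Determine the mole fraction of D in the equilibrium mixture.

y_D = 0.681

Take 1 mol D as basis and let X be its fractional conversion, so ξ = 0.5X.
Mole table: n_D = 1 − X; n_C = 0.5X.
n_T = Σnᵢ = 1 − 0.5X.
y_i = n_i/n_T, p_i = y_i·P. Kp = p_C / (p_D^2).
This yields a degree-2 equation in X; solving on (0,1), X = 0.484.
Then n_D = 0.516, n_T = 0.758, so y_D = 0.681.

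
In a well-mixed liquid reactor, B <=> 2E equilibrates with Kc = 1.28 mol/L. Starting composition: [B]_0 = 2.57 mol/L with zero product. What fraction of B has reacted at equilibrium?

Let X = conversion of B; extent ξ = 2.57·X mol/L.
Concentrations: [B] = 2.57 − 2.57X; [E] = 5.14X.
Kc = [E]^2 / ([B]).
Equating to 1.28 mol/L: the physical root is X = 0.296.

X = 0.296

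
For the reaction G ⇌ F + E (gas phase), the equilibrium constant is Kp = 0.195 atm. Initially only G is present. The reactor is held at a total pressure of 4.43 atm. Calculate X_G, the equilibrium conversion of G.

Take 1 mol G as basis and let X be its fractional conversion, so ξ = X.
At extent ξ: n_G = 1 − X; n_F = X; n_E = X.
Summing: n_T = 1 + X.
y_i = n_i/n_T, p_i = y_i·P. Kp = p_F p_E / (p_G).
Equating to 0.195 atm and solving on 0 < X < 1: X = 0.205.

X = 0.205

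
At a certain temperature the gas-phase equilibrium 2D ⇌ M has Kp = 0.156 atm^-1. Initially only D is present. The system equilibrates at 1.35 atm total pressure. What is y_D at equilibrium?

Take 1 mol D as basis and let X be its fractional conversion, so ξ = 0.5X.
At extent ξ: n_D = 1 − X; n_M = 0.5X.
Summing: n_T = 1 − 0.5X.
With p_i = (n_i/n_T)P, Kp = p_M / (p_D^2).
This yields a degree-2 equation in X; solving on (0,1), X = 0.263.
Then n_D = 0.737, n_T = 0.868, so y_D = 0.848.

y_D = 0.848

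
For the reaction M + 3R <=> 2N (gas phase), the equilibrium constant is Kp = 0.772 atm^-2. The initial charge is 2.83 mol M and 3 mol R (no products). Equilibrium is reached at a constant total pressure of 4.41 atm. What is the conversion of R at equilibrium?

Let X = conversion of R (basis 3 mol R); extent of reaction ξ = X.
Species balance: n_M = 2.83 − X; n_R = 3 − 3X; n_N = 2X.
Total moles n_T = 5.83 − 2X.
y_i = n_i/n_T, p_i = y_i·P. Kp = p_N^2 / (p_M p_R^3).
This yields a degree-4 equation in X; solving on (0,1), X = 0.658.

X = 0.658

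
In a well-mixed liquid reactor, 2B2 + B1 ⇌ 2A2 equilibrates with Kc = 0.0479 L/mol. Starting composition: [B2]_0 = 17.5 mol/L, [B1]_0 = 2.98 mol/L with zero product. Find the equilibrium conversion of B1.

X = 0.578

Let X = conversion of B1; extent ξ = 2.98·X mol/L.
Concentrations: [B2] = 17.5 − 5.96X; [B1] = 2.98 − 2.98X; [A2] = 5.96X.
Kc = [A2]^2 / ([B2]^2 [B1]).
Equating to 0.0479 L/mol: the physical root is X = 0.578.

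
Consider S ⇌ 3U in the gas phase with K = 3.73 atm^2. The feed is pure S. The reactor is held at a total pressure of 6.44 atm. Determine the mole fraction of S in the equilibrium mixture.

Basis: 1 mol S initially; let X = conversion of S. Extent ξ = X.
Moles: n_S = 1 − X; n_U = 3X.
n_T = Σnᵢ = 1 + 2X.
y_i = n_i/n_T, p_i = y_i·P. K = p_U^3 / (p_S).
Substituting and setting equal to 3.73 atm^2 gives a polynomial in X; the root in (0,1) is X = 0.171.
Then n_S = 0.829, n_T = 1.34, so y_S = 0.618.

y_S = 0.618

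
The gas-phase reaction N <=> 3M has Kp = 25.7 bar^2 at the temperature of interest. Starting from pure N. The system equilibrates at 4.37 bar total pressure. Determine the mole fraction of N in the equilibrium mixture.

y_N = 0.279

Take 1 mol N as basis and let X be its fractional conversion, so ξ = X.
At extent ξ: n_N = 1 − X; n_M = 3X.
Total moles n_T = 1 + 2X.
Mole fractions y_i = n_i/n_T; Kp = p_M^3 / (p_N) with p_i = y_i·P.
Substituting and setting equal to 25.7 bar^2 gives a polynomial in X; the root in (0,1) is X = 0.463.
Then n_N = 0.537, n_T = 1.93, so y_N = 0.279.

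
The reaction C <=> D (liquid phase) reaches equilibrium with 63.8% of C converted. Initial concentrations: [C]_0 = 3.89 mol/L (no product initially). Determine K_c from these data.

Let X = conversion of C.
Concentrations: [C] = 3.89 − 3.89X; [D] = 3.89X.
At X = 0.638: [C] = 1.41, [D] = 2.48.
K_c = [D] / ([C]) = 1.76.

K_c = 1.76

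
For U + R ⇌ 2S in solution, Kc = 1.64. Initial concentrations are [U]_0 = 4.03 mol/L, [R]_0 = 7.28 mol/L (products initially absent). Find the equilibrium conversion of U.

Let X = conversion of U; extent ξ = 4.03·X mol/L.
Concentrations: [U] = 4.03 − 4.03X; [R] = 7.28 − 4.03X; [S] = 8.06X.
Kc = [S]^2 / ([U] [R]).
Equating to 1.64: the physical root is X = 0.510.

X = 0.510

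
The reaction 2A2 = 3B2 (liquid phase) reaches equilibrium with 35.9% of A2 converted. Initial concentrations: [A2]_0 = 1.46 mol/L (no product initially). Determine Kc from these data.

Let X = conversion of A2.
Concentrations: [A2] = 1.46 − 1.46X; [B2] = 2.19X.
At X = 0.359: [A2] = 0.936, [B2] = 0.786.
Kc = [B2]^3 / ([A2]^2) = 0.555 mol/L.

Kc = 0.555 mol/L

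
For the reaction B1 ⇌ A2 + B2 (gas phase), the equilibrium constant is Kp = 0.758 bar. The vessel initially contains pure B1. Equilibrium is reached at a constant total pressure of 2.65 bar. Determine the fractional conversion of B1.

Take 1 mol B1 as basis and let X be its fractional conversion, so ξ = X.
At extent ξ: n_B1 = 1 − X; n_A2 = X; n_B2 = X.
n_T = Σnᵢ = 1 + X.
y_i = n_i/n_T, p_i = y_i·P. Kp = p_A2 p_B2 / (p_B1).
This yields a degree-2 equation in X; solving on (0,1), X = 0.472.

X = 0.472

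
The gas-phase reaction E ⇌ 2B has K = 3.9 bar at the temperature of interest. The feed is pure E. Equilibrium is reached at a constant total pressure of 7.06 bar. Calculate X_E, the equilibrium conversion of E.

Let X = conversion of E (basis 1 mol E); extent of reaction ξ = X.
Moles: n_E = 1 − X; n_B = 2X.
Total moles n_T = 1 + X.
y_i = n_i/n_T, p_i = y_i·P. K = p_B^2 / (p_E).
Substituting and setting equal to 3.9 bar gives a polynomial in X; the root in (0,1) is X = 0.348.

X = 0.348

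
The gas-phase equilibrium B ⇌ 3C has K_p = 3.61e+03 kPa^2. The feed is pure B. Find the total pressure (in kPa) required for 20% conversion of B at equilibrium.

Let X = conversion of B (basis 1 mol B); extent of reaction ξ = X.
Mole table: n_B = 1 − X; n_C = 3X.
Summing: n_T = 1 + 2X.
K_p = p_C^3 / (p_B) with p_i = (n_i/n_T)·P.
At X = 0.2: the mole-fraction product g(X) = Π y_i^ν_i = 0.1378. Since K_p = g(X)·P^{2}, P = (K_p/g)^(1/2) = (3.61e+03/0.1378)^(1/2) = 162 kPa.

P = 162 kPa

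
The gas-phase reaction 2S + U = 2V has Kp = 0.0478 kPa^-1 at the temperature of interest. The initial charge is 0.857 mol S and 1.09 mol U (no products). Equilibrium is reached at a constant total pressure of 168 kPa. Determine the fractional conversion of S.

X = 0.664

Let X = conversion of S (basis 0.857 mol S); extent of reaction ξ = 0.428X.
Moles: n_S = 0.857 − 0.857X; n_U = 1.09 − 0.428X; n_V = 0.857X.
Total moles n_T = 1.95 − 0.428X.
Mole fractions y_i = n_i/n_T; Kp = p_V^2 / (p_S^2 p_U) with p_i = y_i·P.
This yields a degree-3 equation in X; solving on (0,1), X = 0.664.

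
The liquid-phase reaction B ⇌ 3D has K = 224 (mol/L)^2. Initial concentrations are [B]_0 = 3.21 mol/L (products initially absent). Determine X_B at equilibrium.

X = 0.653

Let X = conversion of B; extent ξ = 3.21·X mol/L.
Concentrations: [B] = 3.21 − 3.21X; [D] = 9.63X.
K = [D]^3 / ([B]).
Solving K = 224 for X ∈ (0,1): X = 0.653.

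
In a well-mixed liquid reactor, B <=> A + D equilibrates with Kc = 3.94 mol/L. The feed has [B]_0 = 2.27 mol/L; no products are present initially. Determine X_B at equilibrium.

X = 0.710

Let X = conversion of B; extent ξ = 2.27·X mol/L.
Concentrations: [B] = 2.27 − 2.27X; [A] = 2.27X; [D] = 2.27X.
Kc = [A] [D] / ([B]).
Solving Kc = 3.94 for X ∈ (0,1): X = 0.710.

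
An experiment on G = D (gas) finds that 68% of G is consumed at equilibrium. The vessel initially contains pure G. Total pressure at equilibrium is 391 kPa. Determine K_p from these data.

Basis: 1 mol G initially; let X = conversion of G. Extent ξ = X.
Moles: n_G = 1 − X; n_D = X.
Since Δν = 0, n_T = 1 throughout.
At X = 0.68: n_G = 0.32, n_D = 0.68, n_T = 1.
p_i = (n_i/n_T)·P. K_p = p_D / (p_G) = 2.13.

K_p = 2.13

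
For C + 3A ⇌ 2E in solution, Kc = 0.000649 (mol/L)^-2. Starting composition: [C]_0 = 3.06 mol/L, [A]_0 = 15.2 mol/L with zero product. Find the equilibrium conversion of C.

X = 0.278

Let X = conversion of C; extent ξ = 3.06·X mol/L.
Concentrations: [C] = 3.06 − 3.06X; [A] = 15.2 − 9.18X; [E] = 6.12X.
Kc = [E]^2 / ([C] [A]^3).
Setting equal to 0.000649 and solving for X on (0,1) gives X = 0.278.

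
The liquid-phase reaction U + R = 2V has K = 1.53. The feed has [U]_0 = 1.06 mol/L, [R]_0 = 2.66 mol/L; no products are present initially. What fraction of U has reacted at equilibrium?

X = 0.567

Let X = conversion of U; extent ξ = 1.06·X mol/L.
Concentrations: [U] = 1.06 − 1.06X; [R] = 2.66 − 1.06X; [V] = 2.12X.
K = [V]^2 / ([U] [R]).
This equals 1.53 at X = 0.567 (the root in 0 < X < 1).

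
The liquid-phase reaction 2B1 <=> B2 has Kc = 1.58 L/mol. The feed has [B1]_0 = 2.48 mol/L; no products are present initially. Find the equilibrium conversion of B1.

X = 0.701

Let X = conversion of B1; extent ξ = 2.48X/2 mol/L.
Concentrations: [B1] = 2.48 − 2.48X; [B2] = 1.24X.
Kc = [B2] / ([B1]^2).
This equals 1.58 at X = 0.701 (the root in 0 < X < 1).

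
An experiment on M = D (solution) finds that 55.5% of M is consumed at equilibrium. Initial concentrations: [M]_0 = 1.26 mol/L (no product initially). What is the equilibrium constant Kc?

Kc = 1.25

Let X = conversion of M.
Concentrations: [M] = 1.26 − 1.26X; [D] = 1.26X.
At X = 0.555: [M] = 0.561, [D] = 0.699.
Kc = [D] / ([M]) = 1.25.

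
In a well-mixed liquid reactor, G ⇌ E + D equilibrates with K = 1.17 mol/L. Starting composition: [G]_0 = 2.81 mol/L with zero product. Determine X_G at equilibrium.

X = 0.470

Let X = conversion of G; extent ξ = 2.81·X mol/L.
Concentrations: [G] = 2.81 − 2.81X; [E] = 2.81X; [D] = 2.81X.
K = [E] [D] / ([G]).
Solving K = 1.17 for X ∈ (0,1): X = 0.470.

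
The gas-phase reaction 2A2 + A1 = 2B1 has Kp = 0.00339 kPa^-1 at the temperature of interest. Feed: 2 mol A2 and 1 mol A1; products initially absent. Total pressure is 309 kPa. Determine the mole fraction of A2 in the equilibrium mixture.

y_A2 = 0.497

Let X = conversion of A2 (basis 2 mol A2); extent of reaction ξ = X.
Species balance: n_A2 = 2 − 2X; n_A1 = 1 − X; n_B1 = 2X.
n_T = Σnᵢ = 3 − X.
Mole fractions y_i = n_i/n_T; Kp = p_B1^2 / (p_A2^2 p_A1) with p_i = y_i·P.
Equating to 0.00339 kPa^-1 and solving on 0 < X < 1: X = 0.338.
Then n_A2 = 1.32, n_T = 2.66, so y_A2 = 0.497.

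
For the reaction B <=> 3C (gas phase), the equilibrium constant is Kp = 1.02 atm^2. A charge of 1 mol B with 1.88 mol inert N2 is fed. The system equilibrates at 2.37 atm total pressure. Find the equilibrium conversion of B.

Basis: 1 mol B initially; let X = conversion of B. Extent ξ = X.
Species balance: n_B = 1 − X; n_C = 3X; n_I = 1.88 (inert).
n_T = Σnᵢ = 2.88 + 2X.
With p_i = (n_i/n_T)P, Kp = p_C^3 / (p_B).
Equating to 1.02 atm^2 and solving on 0 < X < 1: X = 0.381.

X = 0.381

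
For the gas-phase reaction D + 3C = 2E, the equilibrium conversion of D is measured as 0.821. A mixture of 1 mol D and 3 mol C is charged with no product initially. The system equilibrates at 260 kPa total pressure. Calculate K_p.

Take 1 mol D as basis and let X be its fractional conversion, so ξ = X.
At extent ξ: n_D = 1 − X; n_C = 3 − 3X; n_E = 2X.
Summing: n_T = 4 − 2X.
At X = 0.821: n_D = 0.179, n_C = 0.537, n_E = 1.64, n_T = 2.36.
p_i = (n_i/n_T)·P. K_p = p_E^2 / (p_D p_C^3) = 0.008 kPa^-2.

K_p = 0.008 kPa^-2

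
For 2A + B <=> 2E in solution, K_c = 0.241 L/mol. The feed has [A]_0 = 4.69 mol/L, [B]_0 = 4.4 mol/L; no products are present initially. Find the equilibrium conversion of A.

X = 0.471

Let X = conversion of A; extent ξ = 4.69X/2 mol/L.
Concentrations: [A] = 4.69 − 4.69X; [B] = 4.4 − 2.35X; [E] = 4.69X.
K_c = [E]^2 / ([A]^2 [B]).
Equating to 0.241 L/mol: the physical root is X = 0.471.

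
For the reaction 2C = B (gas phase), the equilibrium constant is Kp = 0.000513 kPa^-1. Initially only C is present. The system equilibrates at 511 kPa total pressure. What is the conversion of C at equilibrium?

Take 1 mol C as basis and let X be its fractional conversion, so ξ = 0.5X.
Moles: n_C = 1 − X; n_B = 0.5X.
Total moles n_T = 1 − 0.5X.
Mole fractions y_i = n_i/n_T; Kp = p_B / (p_C^2) with p_i = y_i·P.
Setting this equal to 0.000513 kPa^-1 and taking the physical root (0 < X < 1) gives X = 0.301.

X = 0.301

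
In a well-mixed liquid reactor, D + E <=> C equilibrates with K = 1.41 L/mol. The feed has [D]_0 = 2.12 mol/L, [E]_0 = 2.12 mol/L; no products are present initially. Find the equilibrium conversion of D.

X = 0.565

Let X = conversion of D; extent ξ = 2.12·X mol/L.
Concentrations: [D] = 2.12 − 2.12X; [E] = 2.12 − 2.12X; [C] = 2.12X.
K = [C] / ([D] [E]).
Equating to 1.41 L/mol: the physical root is X = 0.565.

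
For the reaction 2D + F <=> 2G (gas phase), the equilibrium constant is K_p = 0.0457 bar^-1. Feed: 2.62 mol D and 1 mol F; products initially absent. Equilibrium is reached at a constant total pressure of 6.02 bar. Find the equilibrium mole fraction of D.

y_D = 0.625

Basis: 1 mol F initially; let X = conversion of F. Extent ξ = X.
Species balance: n_D = 2.62 − 2X; n_F = 1 − X; n_G = 2X.
Summing: n_T = 3.62 − X.
With p_i = (n_i/n_T)P, K_p = p_G^2 / (p_D^2 p_F).
Equating to 0.0457 bar^-1 and solving on 0 < X < 1: X = 0.259.
Then n_D = 2.1, n_T = 3.36, so y_D = 0.625.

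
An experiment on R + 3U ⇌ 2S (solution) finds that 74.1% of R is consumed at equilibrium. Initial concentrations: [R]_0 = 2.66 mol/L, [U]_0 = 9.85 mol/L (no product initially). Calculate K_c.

K_c = 0.37 (mol/L)^-2

Let X = conversion of R.
Concentrations: [R] = 2.66 − 2.66X; [U] = 9.85 − 7.98X; [S] = 5.32X.
At X = 0.741: [R] = 0.689, [U] = 3.94, [S] = 3.94.
K_c = [S]^2 / ([R] [U]^3) = 0.37 (mol/L)^-2.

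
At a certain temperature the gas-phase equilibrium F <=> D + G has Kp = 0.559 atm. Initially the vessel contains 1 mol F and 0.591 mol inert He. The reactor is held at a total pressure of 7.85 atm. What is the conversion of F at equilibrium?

Let X = conversion of F (basis 1 mol F); extent of reaction ξ = X.
At extent ξ: n_F = 1 − X; n_D = X; n_G = X; n_I = 0.591 (inert).
n_T = Σnᵢ = 1.59 + X.
y_i = n_i/n_T, p_i = y_i·P. Kp = p_D p_G / (p_F).
Substituting and setting equal to 0.559 atm gives a polynomial in X; the root in (0,1) is X = 0.306.

X = 0.306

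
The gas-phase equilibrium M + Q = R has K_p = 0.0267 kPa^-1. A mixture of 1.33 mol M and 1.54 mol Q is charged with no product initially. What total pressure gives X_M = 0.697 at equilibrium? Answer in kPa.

P = 273 kPa

Take 1.33 mol M as basis and let X be its fractional conversion, so ξ = 1.33X.
Mole table: n_M = 1.33 − 1.33X; n_Q = 1.54 − 1.33X; n_R = 1.33X.
n_T = Σnᵢ = 2.87 − 1.33X.
K_p = p_R / (p_M p_Q) with p_i = (n_i/n_T)·P.
At X = 0.697: the mole-fraction product g(X) = Π y_i^ν_i = 7.291. Since K_p = g(X)·P^{-1}, P = (g/K_p)^(1/1) = (7.291/0.0267)^(1/1) = 273 kPa.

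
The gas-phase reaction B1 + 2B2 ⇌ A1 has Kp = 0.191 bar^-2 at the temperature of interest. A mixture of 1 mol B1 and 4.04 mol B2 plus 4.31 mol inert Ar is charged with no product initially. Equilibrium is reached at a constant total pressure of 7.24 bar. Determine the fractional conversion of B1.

Take 1 mol B1 as basis and let X be its fractional conversion, so ξ = X.
At extent ξ: n_B1 = 1 − X; n_B2 = 4.04 − 2X; n_A1 = X; n_I = 4.31 (inert).
Summing: n_T = 9.35 − 2X.
y_i = n_i/n_T, p_i = y_i·P. Kp = p_A1 / (p_B1 p_B2^2).
This yields a degree-3 equation in X; solving on (0,1), X = 0.558.

X = 0.558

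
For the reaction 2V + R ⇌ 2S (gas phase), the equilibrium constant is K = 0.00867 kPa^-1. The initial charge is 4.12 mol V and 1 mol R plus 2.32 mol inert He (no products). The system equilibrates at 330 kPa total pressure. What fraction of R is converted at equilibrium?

X = 0.599

Take 1 mol R as basis and let X be its fractional conversion, so ξ = X.
Species balance: n_V = 4.12 − 2X; n_R = 1 − X; n_S = 2X; n_I = 2.32 (inert).
n_T = Σnᵢ = 7.44 − X.
Mole fractions y_i = n_i/n_T; K = p_S^2 / (p_V^2 p_R) with p_i = y_i·P.
Setting this equal to 0.00867 kPa^-1 and taking the physical root (0 < X < 1) gives X = 0.599.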